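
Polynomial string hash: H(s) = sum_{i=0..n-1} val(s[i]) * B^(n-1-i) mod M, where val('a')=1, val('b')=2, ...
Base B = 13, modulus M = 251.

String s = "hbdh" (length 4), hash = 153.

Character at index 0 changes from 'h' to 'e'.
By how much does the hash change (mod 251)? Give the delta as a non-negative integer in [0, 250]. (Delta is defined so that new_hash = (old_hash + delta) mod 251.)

Answer: 186

Derivation:
Delta formula: (val(new) - val(old)) * B^(n-1-k) mod M
  val('e') - val('h') = 5 - 8 = -3
  B^(n-1-k) = 13^3 mod 251 = 189
  Delta = -3 * 189 mod 251 = 186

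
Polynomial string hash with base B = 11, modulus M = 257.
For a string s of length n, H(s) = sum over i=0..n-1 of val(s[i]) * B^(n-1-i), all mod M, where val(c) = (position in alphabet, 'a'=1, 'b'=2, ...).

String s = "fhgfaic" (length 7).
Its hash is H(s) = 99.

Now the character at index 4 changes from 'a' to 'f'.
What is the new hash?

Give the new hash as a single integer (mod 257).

Answer: 190

Derivation:
val('a') = 1, val('f') = 6
Position k = 4, exponent = n-1-k = 2
B^2 mod M = 11^2 mod 257 = 121
Delta = (6 - 1) * 121 mod 257 = 91
New hash = (99 + 91) mod 257 = 190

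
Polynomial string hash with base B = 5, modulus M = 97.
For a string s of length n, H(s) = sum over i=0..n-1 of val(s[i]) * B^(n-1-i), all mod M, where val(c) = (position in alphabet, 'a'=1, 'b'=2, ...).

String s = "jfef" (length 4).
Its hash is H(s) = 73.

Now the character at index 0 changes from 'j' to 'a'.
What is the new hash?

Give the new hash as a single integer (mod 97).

val('j') = 10, val('a') = 1
Position k = 0, exponent = n-1-k = 3
B^3 mod M = 5^3 mod 97 = 28
Delta = (1 - 10) * 28 mod 97 = 39
New hash = (73 + 39) mod 97 = 15

Answer: 15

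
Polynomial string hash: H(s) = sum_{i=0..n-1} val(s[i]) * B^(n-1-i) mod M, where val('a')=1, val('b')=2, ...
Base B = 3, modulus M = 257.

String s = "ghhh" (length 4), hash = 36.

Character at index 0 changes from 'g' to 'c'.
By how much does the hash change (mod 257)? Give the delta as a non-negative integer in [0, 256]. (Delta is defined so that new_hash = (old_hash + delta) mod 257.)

Answer: 149

Derivation:
Delta formula: (val(new) - val(old)) * B^(n-1-k) mod M
  val('c') - val('g') = 3 - 7 = -4
  B^(n-1-k) = 3^3 mod 257 = 27
  Delta = -4 * 27 mod 257 = 149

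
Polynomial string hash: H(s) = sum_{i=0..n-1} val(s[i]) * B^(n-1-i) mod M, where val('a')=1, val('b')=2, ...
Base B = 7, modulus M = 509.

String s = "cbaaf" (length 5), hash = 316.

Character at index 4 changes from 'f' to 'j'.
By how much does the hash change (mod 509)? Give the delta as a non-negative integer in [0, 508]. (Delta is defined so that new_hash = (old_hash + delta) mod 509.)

Delta formula: (val(new) - val(old)) * B^(n-1-k) mod M
  val('j') - val('f') = 10 - 6 = 4
  B^(n-1-k) = 7^0 mod 509 = 1
  Delta = 4 * 1 mod 509 = 4

Answer: 4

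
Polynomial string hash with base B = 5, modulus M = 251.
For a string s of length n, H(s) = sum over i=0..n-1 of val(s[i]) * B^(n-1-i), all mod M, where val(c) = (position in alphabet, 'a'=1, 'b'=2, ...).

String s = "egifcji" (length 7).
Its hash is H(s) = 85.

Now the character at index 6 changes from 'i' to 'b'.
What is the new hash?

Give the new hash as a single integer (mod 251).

Answer: 78

Derivation:
val('i') = 9, val('b') = 2
Position k = 6, exponent = n-1-k = 0
B^0 mod M = 5^0 mod 251 = 1
Delta = (2 - 9) * 1 mod 251 = 244
New hash = (85 + 244) mod 251 = 78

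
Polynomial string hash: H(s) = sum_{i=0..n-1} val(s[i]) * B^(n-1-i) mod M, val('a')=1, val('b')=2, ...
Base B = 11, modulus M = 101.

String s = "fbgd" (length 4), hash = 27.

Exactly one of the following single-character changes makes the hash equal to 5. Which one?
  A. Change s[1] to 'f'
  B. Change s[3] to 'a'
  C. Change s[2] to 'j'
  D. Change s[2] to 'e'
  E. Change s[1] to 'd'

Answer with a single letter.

Option A: s[1]='b'->'f', delta=(6-2)*11^2 mod 101 = 80, hash=27+80 mod 101 = 6
Option B: s[3]='d'->'a', delta=(1-4)*11^0 mod 101 = 98, hash=27+98 mod 101 = 24
Option C: s[2]='g'->'j', delta=(10-7)*11^1 mod 101 = 33, hash=27+33 mod 101 = 60
Option D: s[2]='g'->'e', delta=(5-7)*11^1 mod 101 = 79, hash=27+79 mod 101 = 5 <-- target
Option E: s[1]='b'->'d', delta=(4-2)*11^2 mod 101 = 40, hash=27+40 mod 101 = 67

Answer: D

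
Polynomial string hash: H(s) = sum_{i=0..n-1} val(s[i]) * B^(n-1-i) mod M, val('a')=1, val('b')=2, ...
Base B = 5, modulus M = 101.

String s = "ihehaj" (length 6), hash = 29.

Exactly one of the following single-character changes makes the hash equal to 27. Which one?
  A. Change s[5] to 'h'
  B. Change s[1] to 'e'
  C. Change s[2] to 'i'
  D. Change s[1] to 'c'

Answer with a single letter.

Answer: A

Derivation:
Option A: s[5]='j'->'h', delta=(8-10)*5^0 mod 101 = 99, hash=29+99 mod 101 = 27 <-- target
Option B: s[1]='h'->'e', delta=(5-8)*5^4 mod 101 = 44, hash=29+44 mod 101 = 73
Option C: s[2]='e'->'i', delta=(9-5)*5^3 mod 101 = 96, hash=29+96 mod 101 = 24
Option D: s[1]='h'->'c', delta=(3-8)*5^4 mod 101 = 6, hash=29+6 mod 101 = 35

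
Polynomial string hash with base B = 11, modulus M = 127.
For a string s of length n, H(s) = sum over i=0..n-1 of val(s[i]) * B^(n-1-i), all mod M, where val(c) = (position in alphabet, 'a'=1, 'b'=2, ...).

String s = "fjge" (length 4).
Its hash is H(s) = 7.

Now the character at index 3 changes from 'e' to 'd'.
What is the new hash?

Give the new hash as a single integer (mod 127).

val('e') = 5, val('d') = 4
Position k = 3, exponent = n-1-k = 0
B^0 mod M = 11^0 mod 127 = 1
Delta = (4 - 5) * 1 mod 127 = 126
New hash = (7 + 126) mod 127 = 6

Answer: 6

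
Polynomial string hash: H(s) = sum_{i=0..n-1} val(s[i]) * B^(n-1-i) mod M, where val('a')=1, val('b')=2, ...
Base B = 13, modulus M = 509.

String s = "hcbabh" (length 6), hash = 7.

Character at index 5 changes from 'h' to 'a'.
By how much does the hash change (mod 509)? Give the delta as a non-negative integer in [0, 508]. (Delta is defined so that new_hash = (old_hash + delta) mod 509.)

Delta formula: (val(new) - val(old)) * B^(n-1-k) mod M
  val('a') - val('h') = 1 - 8 = -7
  B^(n-1-k) = 13^0 mod 509 = 1
  Delta = -7 * 1 mod 509 = 502

Answer: 502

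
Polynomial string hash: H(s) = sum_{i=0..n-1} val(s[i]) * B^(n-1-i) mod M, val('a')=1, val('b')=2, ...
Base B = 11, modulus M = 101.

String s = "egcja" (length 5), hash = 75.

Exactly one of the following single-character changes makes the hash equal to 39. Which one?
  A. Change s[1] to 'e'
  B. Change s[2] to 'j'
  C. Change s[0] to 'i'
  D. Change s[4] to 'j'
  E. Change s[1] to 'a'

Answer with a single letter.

Option A: s[1]='g'->'e', delta=(5-7)*11^3 mod 101 = 65, hash=75+65 mod 101 = 39 <-- target
Option B: s[2]='c'->'j', delta=(10-3)*11^2 mod 101 = 39, hash=75+39 mod 101 = 13
Option C: s[0]='e'->'i', delta=(9-5)*11^4 mod 101 = 85, hash=75+85 mod 101 = 59
Option D: s[4]='a'->'j', delta=(10-1)*11^0 mod 101 = 9, hash=75+9 mod 101 = 84
Option E: s[1]='g'->'a', delta=(1-7)*11^3 mod 101 = 94, hash=75+94 mod 101 = 68

Answer: A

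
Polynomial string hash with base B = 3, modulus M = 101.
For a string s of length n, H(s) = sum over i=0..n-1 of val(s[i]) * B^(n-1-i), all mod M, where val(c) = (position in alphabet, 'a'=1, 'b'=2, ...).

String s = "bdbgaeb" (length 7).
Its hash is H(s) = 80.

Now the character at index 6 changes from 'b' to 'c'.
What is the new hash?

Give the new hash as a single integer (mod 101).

val('b') = 2, val('c') = 3
Position k = 6, exponent = n-1-k = 0
B^0 mod M = 3^0 mod 101 = 1
Delta = (3 - 2) * 1 mod 101 = 1
New hash = (80 + 1) mod 101 = 81

Answer: 81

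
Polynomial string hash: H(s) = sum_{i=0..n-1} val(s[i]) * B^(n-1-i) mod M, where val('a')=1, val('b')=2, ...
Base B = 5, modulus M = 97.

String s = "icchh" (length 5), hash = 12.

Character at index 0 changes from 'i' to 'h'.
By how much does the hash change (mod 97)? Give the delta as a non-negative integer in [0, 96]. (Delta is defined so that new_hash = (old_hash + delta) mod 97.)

Answer: 54

Derivation:
Delta formula: (val(new) - val(old)) * B^(n-1-k) mod M
  val('h') - val('i') = 8 - 9 = -1
  B^(n-1-k) = 5^4 mod 97 = 43
  Delta = -1 * 43 mod 97 = 54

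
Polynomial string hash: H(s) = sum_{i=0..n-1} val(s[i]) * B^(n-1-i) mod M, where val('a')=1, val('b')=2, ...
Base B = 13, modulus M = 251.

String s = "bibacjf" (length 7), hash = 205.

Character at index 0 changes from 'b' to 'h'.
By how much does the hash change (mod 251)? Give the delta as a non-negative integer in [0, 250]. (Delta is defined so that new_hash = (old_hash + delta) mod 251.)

Delta formula: (val(new) - val(old)) * B^(n-1-k) mod M
  val('h') - val('b') = 8 - 2 = 6
  B^(n-1-k) = 13^6 mod 251 = 79
  Delta = 6 * 79 mod 251 = 223

Answer: 223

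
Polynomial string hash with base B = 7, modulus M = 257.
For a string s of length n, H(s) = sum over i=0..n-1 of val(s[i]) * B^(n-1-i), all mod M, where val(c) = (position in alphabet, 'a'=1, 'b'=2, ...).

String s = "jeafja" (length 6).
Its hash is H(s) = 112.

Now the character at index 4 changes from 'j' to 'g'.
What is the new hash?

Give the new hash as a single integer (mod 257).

Answer: 91

Derivation:
val('j') = 10, val('g') = 7
Position k = 4, exponent = n-1-k = 1
B^1 mod M = 7^1 mod 257 = 7
Delta = (7 - 10) * 7 mod 257 = 236
New hash = (112 + 236) mod 257 = 91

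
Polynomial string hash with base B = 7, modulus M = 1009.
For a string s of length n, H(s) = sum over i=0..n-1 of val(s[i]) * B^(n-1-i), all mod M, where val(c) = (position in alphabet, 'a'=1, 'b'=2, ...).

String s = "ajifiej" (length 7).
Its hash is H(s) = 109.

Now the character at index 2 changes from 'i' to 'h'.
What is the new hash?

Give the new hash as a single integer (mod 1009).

val('i') = 9, val('h') = 8
Position k = 2, exponent = n-1-k = 4
B^4 mod M = 7^4 mod 1009 = 383
Delta = (8 - 9) * 383 mod 1009 = 626
New hash = (109 + 626) mod 1009 = 735

Answer: 735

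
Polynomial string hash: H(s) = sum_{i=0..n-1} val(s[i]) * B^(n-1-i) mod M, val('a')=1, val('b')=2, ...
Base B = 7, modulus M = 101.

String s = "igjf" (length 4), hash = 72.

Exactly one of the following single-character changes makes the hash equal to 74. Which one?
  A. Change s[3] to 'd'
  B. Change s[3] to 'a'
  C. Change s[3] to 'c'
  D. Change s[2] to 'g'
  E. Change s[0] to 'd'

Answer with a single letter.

Option A: s[3]='f'->'d', delta=(4-6)*7^0 mod 101 = 99, hash=72+99 mod 101 = 70
Option B: s[3]='f'->'a', delta=(1-6)*7^0 mod 101 = 96, hash=72+96 mod 101 = 67
Option C: s[3]='f'->'c', delta=(3-6)*7^0 mod 101 = 98, hash=72+98 mod 101 = 69
Option D: s[2]='j'->'g', delta=(7-10)*7^1 mod 101 = 80, hash=72+80 mod 101 = 51
Option E: s[0]='i'->'d', delta=(4-9)*7^3 mod 101 = 2, hash=72+2 mod 101 = 74 <-- target

Answer: E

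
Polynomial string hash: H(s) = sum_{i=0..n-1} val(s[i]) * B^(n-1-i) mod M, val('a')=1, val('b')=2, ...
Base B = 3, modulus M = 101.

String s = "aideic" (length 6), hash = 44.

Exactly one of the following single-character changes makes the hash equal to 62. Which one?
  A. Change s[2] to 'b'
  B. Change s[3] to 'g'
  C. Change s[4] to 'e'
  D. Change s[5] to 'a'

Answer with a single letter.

Answer: B

Derivation:
Option A: s[2]='d'->'b', delta=(2-4)*3^3 mod 101 = 47, hash=44+47 mod 101 = 91
Option B: s[3]='e'->'g', delta=(7-5)*3^2 mod 101 = 18, hash=44+18 mod 101 = 62 <-- target
Option C: s[4]='i'->'e', delta=(5-9)*3^1 mod 101 = 89, hash=44+89 mod 101 = 32
Option D: s[5]='c'->'a', delta=(1-3)*3^0 mod 101 = 99, hash=44+99 mod 101 = 42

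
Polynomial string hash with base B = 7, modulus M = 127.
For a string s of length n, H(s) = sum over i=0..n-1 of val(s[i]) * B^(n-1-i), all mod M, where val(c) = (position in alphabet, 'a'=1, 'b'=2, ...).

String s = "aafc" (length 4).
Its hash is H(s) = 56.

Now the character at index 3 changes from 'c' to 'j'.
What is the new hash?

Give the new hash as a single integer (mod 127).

Answer: 63

Derivation:
val('c') = 3, val('j') = 10
Position k = 3, exponent = n-1-k = 0
B^0 mod M = 7^0 mod 127 = 1
Delta = (10 - 3) * 1 mod 127 = 7
New hash = (56 + 7) mod 127 = 63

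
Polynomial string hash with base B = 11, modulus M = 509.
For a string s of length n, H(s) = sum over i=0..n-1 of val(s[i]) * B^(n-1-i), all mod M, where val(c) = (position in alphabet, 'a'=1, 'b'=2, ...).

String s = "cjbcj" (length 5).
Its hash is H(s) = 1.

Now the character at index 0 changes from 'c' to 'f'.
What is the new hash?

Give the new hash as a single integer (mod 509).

Answer: 150

Derivation:
val('c') = 3, val('f') = 6
Position k = 0, exponent = n-1-k = 4
B^4 mod M = 11^4 mod 509 = 389
Delta = (6 - 3) * 389 mod 509 = 149
New hash = (1 + 149) mod 509 = 150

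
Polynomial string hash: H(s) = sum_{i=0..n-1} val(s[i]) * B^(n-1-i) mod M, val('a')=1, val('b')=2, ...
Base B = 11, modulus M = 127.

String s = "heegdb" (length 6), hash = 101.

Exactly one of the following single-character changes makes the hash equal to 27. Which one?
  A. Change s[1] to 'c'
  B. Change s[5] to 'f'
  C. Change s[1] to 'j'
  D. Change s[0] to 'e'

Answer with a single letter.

Answer: C

Derivation:
Option A: s[1]='e'->'c', delta=(3-5)*11^4 mod 127 = 55, hash=101+55 mod 127 = 29
Option B: s[5]='b'->'f', delta=(6-2)*11^0 mod 127 = 4, hash=101+4 mod 127 = 105
Option C: s[1]='e'->'j', delta=(10-5)*11^4 mod 127 = 53, hash=101+53 mod 127 = 27 <-- target
Option D: s[0]='h'->'e', delta=(5-8)*11^5 mod 127 = 82, hash=101+82 mod 127 = 56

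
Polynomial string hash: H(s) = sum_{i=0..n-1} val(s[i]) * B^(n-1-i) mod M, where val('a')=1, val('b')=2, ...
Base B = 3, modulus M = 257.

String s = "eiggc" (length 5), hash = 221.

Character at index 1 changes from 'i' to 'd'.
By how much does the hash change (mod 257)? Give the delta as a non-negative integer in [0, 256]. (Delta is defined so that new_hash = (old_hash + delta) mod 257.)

Answer: 122

Derivation:
Delta formula: (val(new) - val(old)) * B^(n-1-k) mod M
  val('d') - val('i') = 4 - 9 = -5
  B^(n-1-k) = 3^3 mod 257 = 27
  Delta = -5 * 27 mod 257 = 122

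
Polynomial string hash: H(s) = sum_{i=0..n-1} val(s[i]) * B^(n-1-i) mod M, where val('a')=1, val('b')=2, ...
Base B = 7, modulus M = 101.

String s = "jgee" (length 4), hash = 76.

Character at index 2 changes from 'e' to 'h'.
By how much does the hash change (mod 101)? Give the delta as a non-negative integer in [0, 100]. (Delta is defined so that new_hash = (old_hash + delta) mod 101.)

Answer: 21

Derivation:
Delta formula: (val(new) - val(old)) * B^(n-1-k) mod M
  val('h') - val('e') = 8 - 5 = 3
  B^(n-1-k) = 7^1 mod 101 = 7
  Delta = 3 * 7 mod 101 = 21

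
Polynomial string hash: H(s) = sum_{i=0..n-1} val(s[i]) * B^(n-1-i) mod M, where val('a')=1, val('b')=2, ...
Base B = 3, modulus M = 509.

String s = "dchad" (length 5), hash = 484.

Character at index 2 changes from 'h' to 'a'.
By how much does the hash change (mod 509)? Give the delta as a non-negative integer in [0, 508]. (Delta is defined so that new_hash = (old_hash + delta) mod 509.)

Delta formula: (val(new) - val(old)) * B^(n-1-k) mod M
  val('a') - val('h') = 1 - 8 = -7
  B^(n-1-k) = 3^2 mod 509 = 9
  Delta = -7 * 9 mod 509 = 446

Answer: 446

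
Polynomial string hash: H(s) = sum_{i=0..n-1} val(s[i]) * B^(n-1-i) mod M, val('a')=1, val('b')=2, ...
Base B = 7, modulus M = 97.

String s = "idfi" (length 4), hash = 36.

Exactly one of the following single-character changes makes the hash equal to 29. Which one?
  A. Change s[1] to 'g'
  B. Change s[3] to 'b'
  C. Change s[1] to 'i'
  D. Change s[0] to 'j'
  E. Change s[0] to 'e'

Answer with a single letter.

Option A: s[1]='d'->'g', delta=(7-4)*7^2 mod 97 = 50, hash=36+50 mod 97 = 86
Option B: s[3]='i'->'b', delta=(2-9)*7^0 mod 97 = 90, hash=36+90 mod 97 = 29 <-- target
Option C: s[1]='d'->'i', delta=(9-4)*7^2 mod 97 = 51, hash=36+51 mod 97 = 87
Option D: s[0]='i'->'j', delta=(10-9)*7^3 mod 97 = 52, hash=36+52 mod 97 = 88
Option E: s[0]='i'->'e', delta=(5-9)*7^3 mod 97 = 83, hash=36+83 mod 97 = 22

Answer: B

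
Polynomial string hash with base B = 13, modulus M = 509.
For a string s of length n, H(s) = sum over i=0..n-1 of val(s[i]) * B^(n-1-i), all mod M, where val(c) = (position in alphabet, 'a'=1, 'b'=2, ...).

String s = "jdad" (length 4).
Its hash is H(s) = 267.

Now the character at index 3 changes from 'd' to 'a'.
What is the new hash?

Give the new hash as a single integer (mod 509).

Answer: 264

Derivation:
val('d') = 4, val('a') = 1
Position k = 3, exponent = n-1-k = 0
B^0 mod M = 13^0 mod 509 = 1
Delta = (1 - 4) * 1 mod 509 = 506
New hash = (267 + 506) mod 509 = 264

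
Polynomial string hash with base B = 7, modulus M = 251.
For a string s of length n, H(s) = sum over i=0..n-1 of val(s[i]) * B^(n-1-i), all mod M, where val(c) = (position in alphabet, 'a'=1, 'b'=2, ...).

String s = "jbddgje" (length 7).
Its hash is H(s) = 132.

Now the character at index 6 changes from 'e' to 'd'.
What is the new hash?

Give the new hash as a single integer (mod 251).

val('e') = 5, val('d') = 4
Position k = 6, exponent = n-1-k = 0
B^0 mod M = 7^0 mod 251 = 1
Delta = (4 - 5) * 1 mod 251 = 250
New hash = (132 + 250) mod 251 = 131

Answer: 131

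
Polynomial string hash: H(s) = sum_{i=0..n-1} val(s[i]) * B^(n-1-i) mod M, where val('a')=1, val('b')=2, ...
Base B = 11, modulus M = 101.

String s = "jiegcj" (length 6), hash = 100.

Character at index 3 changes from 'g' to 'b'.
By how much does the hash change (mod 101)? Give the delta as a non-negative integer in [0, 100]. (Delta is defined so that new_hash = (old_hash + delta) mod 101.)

Answer: 1

Derivation:
Delta formula: (val(new) - val(old)) * B^(n-1-k) mod M
  val('b') - val('g') = 2 - 7 = -5
  B^(n-1-k) = 11^2 mod 101 = 20
  Delta = -5 * 20 mod 101 = 1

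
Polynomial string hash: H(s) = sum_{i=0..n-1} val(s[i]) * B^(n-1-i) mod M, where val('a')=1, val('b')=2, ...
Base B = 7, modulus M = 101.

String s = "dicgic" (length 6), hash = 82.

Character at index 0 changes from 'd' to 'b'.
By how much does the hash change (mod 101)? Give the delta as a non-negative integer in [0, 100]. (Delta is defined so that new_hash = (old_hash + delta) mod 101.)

Delta formula: (val(new) - val(old)) * B^(n-1-k) mod M
  val('b') - val('d') = 2 - 4 = -2
  B^(n-1-k) = 7^5 mod 101 = 41
  Delta = -2 * 41 mod 101 = 19

Answer: 19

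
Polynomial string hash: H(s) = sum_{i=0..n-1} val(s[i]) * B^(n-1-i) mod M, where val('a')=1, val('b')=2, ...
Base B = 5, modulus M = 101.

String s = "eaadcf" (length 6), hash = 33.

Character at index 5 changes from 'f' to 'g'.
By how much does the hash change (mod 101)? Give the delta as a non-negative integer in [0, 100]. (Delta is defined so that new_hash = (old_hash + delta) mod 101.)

Delta formula: (val(new) - val(old)) * B^(n-1-k) mod M
  val('g') - val('f') = 7 - 6 = 1
  B^(n-1-k) = 5^0 mod 101 = 1
  Delta = 1 * 1 mod 101 = 1

Answer: 1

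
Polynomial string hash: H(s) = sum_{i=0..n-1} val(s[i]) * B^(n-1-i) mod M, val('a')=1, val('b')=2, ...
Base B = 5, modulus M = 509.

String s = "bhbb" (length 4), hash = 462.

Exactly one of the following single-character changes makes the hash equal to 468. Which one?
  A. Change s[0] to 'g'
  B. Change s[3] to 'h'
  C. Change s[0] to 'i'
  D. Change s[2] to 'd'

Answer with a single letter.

Option A: s[0]='b'->'g', delta=(7-2)*5^3 mod 509 = 116, hash=462+116 mod 509 = 69
Option B: s[3]='b'->'h', delta=(8-2)*5^0 mod 509 = 6, hash=462+6 mod 509 = 468 <-- target
Option C: s[0]='b'->'i', delta=(9-2)*5^3 mod 509 = 366, hash=462+366 mod 509 = 319
Option D: s[2]='b'->'d', delta=(4-2)*5^1 mod 509 = 10, hash=462+10 mod 509 = 472

Answer: B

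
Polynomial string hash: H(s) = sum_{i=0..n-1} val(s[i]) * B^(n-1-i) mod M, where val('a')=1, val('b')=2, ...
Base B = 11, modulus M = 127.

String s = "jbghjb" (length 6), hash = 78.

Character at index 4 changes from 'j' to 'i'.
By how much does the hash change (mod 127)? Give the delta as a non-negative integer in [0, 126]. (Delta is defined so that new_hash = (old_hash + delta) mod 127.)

Delta formula: (val(new) - val(old)) * B^(n-1-k) mod M
  val('i') - val('j') = 9 - 10 = -1
  B^(n-1-k) = 11^1 mod 127 = 11
  Delta = -1 * 11 mod 127 = 116

Answer: 116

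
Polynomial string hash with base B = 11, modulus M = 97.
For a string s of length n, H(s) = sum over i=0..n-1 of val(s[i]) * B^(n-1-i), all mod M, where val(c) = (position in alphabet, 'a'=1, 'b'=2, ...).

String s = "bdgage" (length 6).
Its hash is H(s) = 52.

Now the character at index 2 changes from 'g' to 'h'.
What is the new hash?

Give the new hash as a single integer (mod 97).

Answer: 25

Derivation:
val('g') = 7, val('h') = 8
Position k = 2, exponent = n-1-k = 3
B^3 mod M = 11^3 mod 97 = 70
Delta = (8 - 7) * 70 mod 97 = 70
New hash = (52 + 70) mod 97 = 25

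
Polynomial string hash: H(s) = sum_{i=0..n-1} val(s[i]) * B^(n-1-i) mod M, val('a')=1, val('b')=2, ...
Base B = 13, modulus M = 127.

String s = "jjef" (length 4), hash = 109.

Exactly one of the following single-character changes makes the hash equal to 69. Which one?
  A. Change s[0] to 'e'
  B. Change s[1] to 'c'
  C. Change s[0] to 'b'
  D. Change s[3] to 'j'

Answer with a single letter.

Option A: s[0]='j'->'e', delta=(5-10)*13^3 mod 127 = 64, hash=109+64 mod 127 = 46
Option B: s[1]='j'->'c', delta=(3-10)*13^2 mod 127 = 87, hash=109+87 mod 127 = 69 <-- target
Option C: s[0]='j'->'b', delta=(2-10)*13^3 mod 127 = 77, hash=109+77 mod 127 = 59
Option D: s[3]='f'->'j', delta=(10-6)*13^0 mod 127 = 4, hash=109+4 mod 127 = 113

Answer: B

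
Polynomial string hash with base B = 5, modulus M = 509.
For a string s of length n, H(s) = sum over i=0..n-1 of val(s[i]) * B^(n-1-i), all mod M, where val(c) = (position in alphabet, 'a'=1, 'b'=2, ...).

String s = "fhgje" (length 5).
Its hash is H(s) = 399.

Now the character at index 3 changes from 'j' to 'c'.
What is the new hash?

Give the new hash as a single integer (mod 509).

val('j') = 10, val('c') = 3
Position k = 3, exponent = n-1-k = 1
B^1 mod M = 5^1 mod 509 = 5
Delta = (3 - 10) * 5 mod 509 = 474
New hash = (399 + 474) mod 509 = 364

Answer: 364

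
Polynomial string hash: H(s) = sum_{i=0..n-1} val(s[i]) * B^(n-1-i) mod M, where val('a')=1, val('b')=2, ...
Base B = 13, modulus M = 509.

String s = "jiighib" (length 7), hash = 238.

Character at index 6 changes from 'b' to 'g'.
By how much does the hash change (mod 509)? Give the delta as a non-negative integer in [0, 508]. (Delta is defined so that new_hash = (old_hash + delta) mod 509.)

Answer: 5

Derivation:
Delta formula: (val(new) - val(old)) * B^(n-1-k) mod M
  val('g') - val('b') = 7 - 2 = 5
  B^(n-1-k) = 13^0 mod 509 = 1
  Delta = 5 * 1 mod 509 = 5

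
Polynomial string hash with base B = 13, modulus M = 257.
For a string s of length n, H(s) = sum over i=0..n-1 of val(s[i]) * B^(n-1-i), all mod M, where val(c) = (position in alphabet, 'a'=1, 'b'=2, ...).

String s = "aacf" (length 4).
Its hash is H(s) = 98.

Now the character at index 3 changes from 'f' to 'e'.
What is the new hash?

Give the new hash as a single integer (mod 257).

val('f') = 6, val('e') = 5
Position k = 3, exponent = n-1-k = 0
B^0 mod M = 13^0 mod 257 = 1
Delta = (5 - 6) * 1 mod 257 = 256
New hash = (98 + 256) mod 257 = 97

Answer: 97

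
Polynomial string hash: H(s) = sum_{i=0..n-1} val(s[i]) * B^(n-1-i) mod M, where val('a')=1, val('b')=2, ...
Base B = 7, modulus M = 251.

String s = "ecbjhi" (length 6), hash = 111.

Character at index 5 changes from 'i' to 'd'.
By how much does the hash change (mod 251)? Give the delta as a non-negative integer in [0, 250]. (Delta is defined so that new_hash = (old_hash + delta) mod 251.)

Answer: 246

Derivation:
Delta formula: (val(new) - val(old)) * B^(n-1-k) mod M
  val('d') - val('i') = 4 - 9 = -5
  B^(n-1-k) = 7^0 mod 251 = 1
  Delta = -5 * 1 mod 251 = 246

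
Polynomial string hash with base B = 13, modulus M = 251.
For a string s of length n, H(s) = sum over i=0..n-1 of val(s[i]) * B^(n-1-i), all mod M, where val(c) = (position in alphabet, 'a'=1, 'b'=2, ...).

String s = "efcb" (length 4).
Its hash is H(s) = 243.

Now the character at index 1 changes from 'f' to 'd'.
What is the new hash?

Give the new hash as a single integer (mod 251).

Answer: 156

Derivation:
val('f') = 6, val('d') = 4
Position k = 1, exponent = n-1-k = 2
B^2 mod M = 13^2 mod 251 = 169
Delta = (4 - 6) * 169 mod 251 = 164
New hash = (243 + 164) mod 251 = 156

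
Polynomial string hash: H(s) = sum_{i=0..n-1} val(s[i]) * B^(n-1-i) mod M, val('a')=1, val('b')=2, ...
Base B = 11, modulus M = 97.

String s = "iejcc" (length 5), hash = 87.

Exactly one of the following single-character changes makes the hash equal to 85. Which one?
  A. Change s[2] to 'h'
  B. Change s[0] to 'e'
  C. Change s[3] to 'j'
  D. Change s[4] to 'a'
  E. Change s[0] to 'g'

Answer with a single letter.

Option A: s[2]='j'->'h', delta=(8-10)*11^2 mod 97 = 49, hash=87+49 mod 97 = 39
Option B: s[0]='i'->'e', delta=(5-9)*11^4 mod 97 = 24, hash=87+24 mod 97 = 14
Option C: s[3]='c'->'j', delta=(10-3)*11^1 mod 97 = 77, hash=87+77 mod 97 = 67
Option D: s[4]='c'->'a', delta=(1-3)*11^0 mod 97 = 95, hash=87+95 mod 97 = 85 <-- target
Option E: s[0]='i'->'g', delta=(7-9)*11^4 mod 97 = 12, hash=87+12 mod 97 = 2

Answer: D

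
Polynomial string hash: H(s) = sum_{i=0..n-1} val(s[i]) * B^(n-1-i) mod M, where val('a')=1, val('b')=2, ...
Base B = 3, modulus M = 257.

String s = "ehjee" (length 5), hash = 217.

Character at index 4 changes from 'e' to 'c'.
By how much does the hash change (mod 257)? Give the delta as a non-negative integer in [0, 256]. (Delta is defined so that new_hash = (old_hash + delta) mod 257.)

Answer: 255

Derivation:
Delta formula: (val(new) - val(old)) * B^(n-1-k) mod M
  val('c') - val('e') = 3 - 5 = -2
  B^(n-1-k) = 3^0 mod 257 = 1
  Delta = -2 * 1 mod 257 = 255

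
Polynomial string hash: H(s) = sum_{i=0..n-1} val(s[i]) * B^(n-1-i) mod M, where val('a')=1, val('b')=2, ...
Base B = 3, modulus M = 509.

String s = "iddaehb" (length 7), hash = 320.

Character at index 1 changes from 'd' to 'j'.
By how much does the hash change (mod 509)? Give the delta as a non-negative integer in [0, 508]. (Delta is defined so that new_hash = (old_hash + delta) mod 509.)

Delta formula: (val(new) - val(old)) * B^(n-1-k) mod M
  val('j') - val('d') = 10 - 4 = 6
  B^(n-1-k) = 3^5 mod 509 = 243
  Delta = 6 * 243 mod 509 = 440

Answer: 440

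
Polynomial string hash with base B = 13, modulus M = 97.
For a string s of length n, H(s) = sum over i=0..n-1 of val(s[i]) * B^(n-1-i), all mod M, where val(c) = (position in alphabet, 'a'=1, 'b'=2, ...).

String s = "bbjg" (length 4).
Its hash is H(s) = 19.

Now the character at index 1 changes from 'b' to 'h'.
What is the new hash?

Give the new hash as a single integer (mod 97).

val('b') = 2, val('h') = 8
Position k = 1, exponent = n-1-k = 2
B^2 mod M = 13^2 mod 97 = 72
Delta = (8 - 2) * 72 mod 97 = 44
New hash = (19 + 44) mod 97 = 63

Answer: 63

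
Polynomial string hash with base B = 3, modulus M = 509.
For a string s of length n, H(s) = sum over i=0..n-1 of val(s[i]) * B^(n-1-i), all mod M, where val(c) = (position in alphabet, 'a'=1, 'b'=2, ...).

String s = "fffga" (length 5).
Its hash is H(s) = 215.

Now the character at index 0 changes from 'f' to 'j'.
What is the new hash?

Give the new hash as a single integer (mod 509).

Answer: 30

Derivation:
val('f') = 6, val('j') = 10
Position k = 0, exponent = n-1-k = 4
B^4 mod M = 3^4 mod 509 = 81
Delta = (10 - 6) * 81 mod 509 = 324
New hash = (215 + 324) mod 509 = 30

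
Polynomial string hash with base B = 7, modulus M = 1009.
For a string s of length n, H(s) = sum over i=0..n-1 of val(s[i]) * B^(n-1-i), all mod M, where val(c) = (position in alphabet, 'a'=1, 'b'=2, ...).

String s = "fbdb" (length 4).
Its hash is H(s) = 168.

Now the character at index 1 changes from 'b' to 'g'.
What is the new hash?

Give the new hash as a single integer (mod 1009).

val('b') = 2, val('g') = 7
Position k = 1, exponent = n-1-k = 2
B^2 mod M = 7^2 mod 1009 = 49
Delta = (7 - 2) * 49 mod 1009 = 245
New hash = (168 + 245) mod 1009 = 413

Answer: 413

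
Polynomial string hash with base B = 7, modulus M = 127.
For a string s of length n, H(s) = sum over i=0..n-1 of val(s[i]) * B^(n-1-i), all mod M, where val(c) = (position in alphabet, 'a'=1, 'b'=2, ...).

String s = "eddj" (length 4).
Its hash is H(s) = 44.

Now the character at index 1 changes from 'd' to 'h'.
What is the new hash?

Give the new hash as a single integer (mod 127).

val('d') = 4, val('h') = 8
Position k = 1, exponent = n-1-k = 2
B^2 mod M = 7^2 mod 127 = 49
Delta = (8 - 4) * 49 mod 127 = 69
New hash = (44 + 69) mod 127 = 113

Answer: 113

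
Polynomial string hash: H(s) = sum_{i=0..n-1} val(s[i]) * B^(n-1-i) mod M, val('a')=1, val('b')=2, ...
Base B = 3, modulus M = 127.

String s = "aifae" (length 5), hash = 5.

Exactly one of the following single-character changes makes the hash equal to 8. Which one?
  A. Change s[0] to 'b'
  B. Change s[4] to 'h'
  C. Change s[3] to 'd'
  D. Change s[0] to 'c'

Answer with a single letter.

Answer: B

Derivation:
Option A: s[0]='a'->'b', delta=(2-1)*3^4 mod 127 = 81, hash=5+81 mod 127 = 86
Option B: s[4]='e'->'h', delta=(8-5)*3^0 mod 127 = 3, hash=5+3 mod 127 = 8 <-- target
Option C: s[3]='a'->'d', delta=(4-1)*3^1 mod 127 = 9, hash=5+9 mod 127 = 14
Option D: s[0]='a'->'c', delta=(3-1)*3^4 mod 127 = 35, hash=5+35 mod 127 = 40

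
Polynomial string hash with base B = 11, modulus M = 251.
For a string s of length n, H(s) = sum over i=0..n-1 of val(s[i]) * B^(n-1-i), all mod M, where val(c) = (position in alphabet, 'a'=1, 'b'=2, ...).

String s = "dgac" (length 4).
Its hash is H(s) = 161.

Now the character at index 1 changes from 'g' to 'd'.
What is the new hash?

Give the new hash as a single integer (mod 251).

Answer: 49

Derivation:
val('g') = 7, val('d') = 4
Position k = 1, exponent = n-1-k = 2
B^2 mod M = 11^2 mod 251 = 121
Delta = (4 - 7) * 121 mod 251 = 139
New hash = (161 + 139) mod 251 = 49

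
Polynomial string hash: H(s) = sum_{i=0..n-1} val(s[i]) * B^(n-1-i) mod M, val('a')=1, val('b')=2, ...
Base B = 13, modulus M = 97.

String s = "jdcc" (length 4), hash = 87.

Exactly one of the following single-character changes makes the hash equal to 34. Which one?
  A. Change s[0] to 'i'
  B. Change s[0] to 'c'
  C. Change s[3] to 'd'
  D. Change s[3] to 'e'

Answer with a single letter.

Answer: B

Derivation:
Option A: s[0]='j'->'i', delta=(9-10)*13^3 mod 97 = 34, hash=87+34 mod 97 = 24
Option B: s[0]='j'->'c', delta=(3-10)*13^3 mod 97 = 44, hash=87+44 mod 97 = 34 <-- target
Option C: s[3]='c'->'d', delta=(4-3)*13^0 mod 97 = 1, hash=87+1 mod 97 = 88
Option D: s[3]='c'->'e', delta=(5-3)*13^0 mod 97 = 2, hash=87+2 mod 97 = 89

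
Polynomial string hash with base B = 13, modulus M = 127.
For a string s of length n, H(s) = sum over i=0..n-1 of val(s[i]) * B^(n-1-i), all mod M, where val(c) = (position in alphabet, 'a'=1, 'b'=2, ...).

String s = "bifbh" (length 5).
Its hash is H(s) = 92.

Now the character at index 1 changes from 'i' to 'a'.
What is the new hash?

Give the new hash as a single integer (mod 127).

val('i') = 9, val('a') = 1
Position k = 1, exponent = n-1-k = 3
B^3 mod M = 13^3 mod 127 = 38
Delta = (1 - 9) * 38 mod 127 = 77
New hash = (92 + 77) mod 127 = 42

Answer: 42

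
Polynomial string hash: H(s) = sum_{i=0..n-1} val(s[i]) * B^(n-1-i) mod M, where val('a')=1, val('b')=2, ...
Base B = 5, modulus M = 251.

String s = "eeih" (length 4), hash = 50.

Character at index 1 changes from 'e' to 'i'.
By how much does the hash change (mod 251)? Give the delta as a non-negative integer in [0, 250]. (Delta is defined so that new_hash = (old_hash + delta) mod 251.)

Delta formula: (val(new) - val(old)) * B^(n-1-k) mod M
  val('i') - val('e') = 9 - 5 = 4
  B^(n-1-k) = 5^2 mod 251 = 25
  Delta = 4 * 25 mod 251 = 100

Answer: 100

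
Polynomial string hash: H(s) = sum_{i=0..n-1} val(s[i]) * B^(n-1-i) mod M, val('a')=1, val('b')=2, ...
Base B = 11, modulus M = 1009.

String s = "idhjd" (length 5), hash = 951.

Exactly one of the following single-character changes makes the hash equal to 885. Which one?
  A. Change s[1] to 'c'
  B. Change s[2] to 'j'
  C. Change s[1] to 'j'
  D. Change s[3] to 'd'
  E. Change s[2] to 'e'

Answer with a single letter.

Option A: s[1]='d'->'c', delta=(3-4)*11^3 mod 1009 = 687, hash=951+687 mod 1009 = 629
Option B: s[2]='h'->'j', delta=(10-8)*11^2 mod 1009 = 242, hash=951+242 mod 1009 = 184
Option C: s[1]='d'->'j', delta=(10-4)*11^3 mod 1009 = 923, hash=951+923 mod 1009 = 865
Option D: s[3]='j'->'d', delta=(4-10)*11^1 mod 1009 = 943, hash=951+943 mod 1009 = 885 <-- target
Option E: s[2]='h'->'e', delta=(5-8)*11^2 mod 1009 = 646, hash=951+646 mod 1009 = 588

Answer: D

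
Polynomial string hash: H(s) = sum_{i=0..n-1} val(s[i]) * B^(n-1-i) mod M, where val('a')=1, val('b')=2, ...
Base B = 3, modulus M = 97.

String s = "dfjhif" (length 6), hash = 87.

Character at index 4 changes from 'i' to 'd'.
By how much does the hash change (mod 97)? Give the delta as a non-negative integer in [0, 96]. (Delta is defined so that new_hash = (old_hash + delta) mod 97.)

Answer: 82

Derivation:
Delta formula: (val(new) - val(old)) * B^(n-1-k) mod M
  val('d') - val('i') = 4 - 9 = -5
  B^(n-1-k) = 3^1 mod 97 = 3
  Delta = -5 * 3 mod 97 = 82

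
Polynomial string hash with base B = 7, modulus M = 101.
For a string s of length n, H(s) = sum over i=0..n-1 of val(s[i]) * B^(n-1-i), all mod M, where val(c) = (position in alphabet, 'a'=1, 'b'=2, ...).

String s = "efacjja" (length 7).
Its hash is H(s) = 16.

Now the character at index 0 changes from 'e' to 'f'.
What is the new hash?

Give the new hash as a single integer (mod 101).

val('e') = 5, val('f') = 6
Position k = 0, exponent = n-1-k = 6
B^6 mod M = 7^6 mod 101 = 85
Delta = (6 - 5) * 85 mod 101 = 85
New hash = (16 + 85) mod 101 = 0

Answer: 0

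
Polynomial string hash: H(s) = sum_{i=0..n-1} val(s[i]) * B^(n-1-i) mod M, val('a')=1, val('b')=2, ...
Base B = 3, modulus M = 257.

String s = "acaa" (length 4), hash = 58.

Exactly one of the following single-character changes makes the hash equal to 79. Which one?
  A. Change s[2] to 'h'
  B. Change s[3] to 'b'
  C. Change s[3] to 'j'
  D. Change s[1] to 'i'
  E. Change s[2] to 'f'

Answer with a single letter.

Option A: s[2]='a'->'h', delta=(8-1)*3^1 mod 257 = 21, hash=58+21 mod 257 = 79 <-- target
Option B: s[3]='a'->'b', delta=(2-1)*3^0 mod 257 = 1, hash=58+1 mod 257 = 59
Option C: s[3]='a'->'j', delta=(10-1)*3^0 mod 257 = 9, hash=58+9 mod 257 = 67
Option D: s[1]='c'->'i', delta=(9-3)*3^2 mod 257 = 54, hash=58+54 mod 257 = 112
Option E: s[2]='a'->'f', delta=(6-1)*3^1 mod 257 = 15, hash=58+15 mod 257 = 73

Answer: A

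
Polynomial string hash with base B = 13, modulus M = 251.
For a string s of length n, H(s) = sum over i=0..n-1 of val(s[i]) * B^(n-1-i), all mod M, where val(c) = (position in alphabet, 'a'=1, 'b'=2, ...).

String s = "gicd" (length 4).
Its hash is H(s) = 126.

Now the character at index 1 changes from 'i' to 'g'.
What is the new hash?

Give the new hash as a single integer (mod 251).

Answer: 39

Derivation:
val('i') = 9, val('g') = 7
Position k = 1, exponent = n-1-k = 2
B^2 mod M = 13^2 mod 251 = 169
Delta = (7 - 9) * 169 mod 251 = 164
New hash = (126 + 164) mod 251 = 39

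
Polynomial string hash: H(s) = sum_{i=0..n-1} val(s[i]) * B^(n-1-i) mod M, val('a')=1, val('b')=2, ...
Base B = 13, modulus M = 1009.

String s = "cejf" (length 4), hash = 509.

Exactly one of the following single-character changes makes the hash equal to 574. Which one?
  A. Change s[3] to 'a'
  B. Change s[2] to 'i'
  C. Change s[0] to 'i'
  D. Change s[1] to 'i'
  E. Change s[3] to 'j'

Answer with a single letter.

Option A: s[3]='f'->'a', delta=(1-6)*13^0 mod 1009 = 1004, hash=509+1004 mod 1009 = 504
Option B: s[2]='j'->'i', delta=(9-10)*13^1 mod 1009 = 996, hash=509+996 mod 1009 = 496
Option C: s[0]='c'->'i', delta=(9-3)*13^3 mod 1009 = 65, hash=509+65 mod 1009 = 574 <-- target
Option D: s[1]='e'->'i', delta=(9-5)*13^2 mod 1009 = 676, hash=509+676 mod 1009 = 176
Option E: s[3]='f'->'j', delta=(10-6)*13^0 mod 1009 = 4, hash=509+4 mod 1009 = 513

Answer: C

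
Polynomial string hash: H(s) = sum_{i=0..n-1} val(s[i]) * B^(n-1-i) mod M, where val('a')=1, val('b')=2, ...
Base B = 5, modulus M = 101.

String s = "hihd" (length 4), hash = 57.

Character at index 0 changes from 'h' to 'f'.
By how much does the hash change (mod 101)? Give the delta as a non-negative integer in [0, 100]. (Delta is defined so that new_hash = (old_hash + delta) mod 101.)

Delta formula: (val(new) - val(old)) * B^(n-1-k) mod M
  val('f') - val('h') = 6 - 8 = -2
  B^(n-1-k) = 5^3 mod 101 = 24
  Delta = -2 * 24 mod 101 = 53

Answer: 53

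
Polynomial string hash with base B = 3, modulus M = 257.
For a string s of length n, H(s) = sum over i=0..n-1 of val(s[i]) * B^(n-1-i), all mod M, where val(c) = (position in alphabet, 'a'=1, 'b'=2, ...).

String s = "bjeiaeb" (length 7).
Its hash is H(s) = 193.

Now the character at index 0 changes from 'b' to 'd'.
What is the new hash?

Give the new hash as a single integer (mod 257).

val('b') = 2, val('d') = 4
Position k = 0, exponent = n-1-k = 6
B^6 mod M = 3^6 mod 257 = 215
Delta = (4 - 2) * 215 mod 257 = 173
New hash = (193 + 173) mod 257 = 109

Answer: 109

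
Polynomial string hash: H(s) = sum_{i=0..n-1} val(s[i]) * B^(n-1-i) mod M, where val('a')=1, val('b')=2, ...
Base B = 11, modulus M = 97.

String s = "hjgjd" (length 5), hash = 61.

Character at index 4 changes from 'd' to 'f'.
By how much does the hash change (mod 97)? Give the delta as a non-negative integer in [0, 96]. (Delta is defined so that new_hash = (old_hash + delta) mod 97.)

Answer: 2

Derivation:
Delta formula: (val(new) - val(old)) * B^(n-1-k) mod M
  val('f') - val('d') = 6 - 4 = 2
  B^(n-1-k) = 11^0 mod 97 = 1
  Delta = 2 * 1 mod 97 = 2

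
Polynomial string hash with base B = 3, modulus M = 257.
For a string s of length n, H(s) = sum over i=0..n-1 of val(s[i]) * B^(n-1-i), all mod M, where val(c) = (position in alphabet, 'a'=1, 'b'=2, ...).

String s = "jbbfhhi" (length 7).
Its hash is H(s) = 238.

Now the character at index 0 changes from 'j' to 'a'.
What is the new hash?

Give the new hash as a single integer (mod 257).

Answer: 102

Derivation:
val('j') = 10, val('a') = 1
Position k = 0, exponent = n-1-k = 6
B^6 mod M = 3^6 mod 257 = 215
Delta = (1 - 10) * 215 mod 257 = 121
New hash = (238 + 121) mod 257 = 102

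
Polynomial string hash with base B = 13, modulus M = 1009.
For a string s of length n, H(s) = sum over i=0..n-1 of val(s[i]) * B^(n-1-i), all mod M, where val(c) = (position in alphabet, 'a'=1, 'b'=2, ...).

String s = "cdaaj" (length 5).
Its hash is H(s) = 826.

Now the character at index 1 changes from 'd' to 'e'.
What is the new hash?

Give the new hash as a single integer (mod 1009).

val('d') = 4, val('e') = 5
Position k = 1, exponent = n-1-k = 3
B^3 mod M = 13^3 mod 1009 = 179
Delta = (5 - 4) * 179 mod 1009 = 179
New hash = (826 + 179) mod 1009 = 1005

Answer: 1005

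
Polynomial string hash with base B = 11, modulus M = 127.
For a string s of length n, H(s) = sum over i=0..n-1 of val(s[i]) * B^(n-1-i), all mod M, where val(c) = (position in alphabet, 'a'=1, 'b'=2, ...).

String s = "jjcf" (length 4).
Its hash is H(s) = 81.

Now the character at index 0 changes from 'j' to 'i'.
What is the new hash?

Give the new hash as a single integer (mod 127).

val('j') = 10, val('i') = 9
Position k = 0, exponent = n-1-k = 3
B^3 mod M = 11^3 mod 127 = 61
Delta = (9 - 10) * 61 mod 127 = 66
New hash = (81 + 66) mod 127 = 20

Answer: 20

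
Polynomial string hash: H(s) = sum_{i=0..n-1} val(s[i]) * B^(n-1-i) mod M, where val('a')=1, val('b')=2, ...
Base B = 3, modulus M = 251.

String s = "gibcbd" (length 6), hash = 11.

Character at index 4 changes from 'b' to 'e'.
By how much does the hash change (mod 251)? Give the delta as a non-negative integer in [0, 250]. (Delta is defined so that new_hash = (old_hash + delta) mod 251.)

Answer: 9

Derivation:
Delta formula: (val(new) - val(old)) * B^(n-1-k) mod M
  val('e') - val('b') = 5 - 2 = 3
  B^(n-1-k) = 3^1 mod 251 = 3
  Delta = 3 * 3 mod 251 = 9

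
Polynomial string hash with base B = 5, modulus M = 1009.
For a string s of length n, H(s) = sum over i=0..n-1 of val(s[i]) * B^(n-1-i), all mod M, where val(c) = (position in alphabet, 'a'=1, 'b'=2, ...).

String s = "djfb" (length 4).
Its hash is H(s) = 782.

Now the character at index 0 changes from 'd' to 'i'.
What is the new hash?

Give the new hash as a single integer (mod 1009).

Answer: 398

Derivation:
val('d') = 4, val('i') = 9
Position k = 0, exponent = n-1-k = 3
B^3 mod M = 5^3 mod 1009 = 125
Delta = (9 - 4) * 125 mod 1009 = 625
New hash = (782 + 625) mod 1009 = 398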